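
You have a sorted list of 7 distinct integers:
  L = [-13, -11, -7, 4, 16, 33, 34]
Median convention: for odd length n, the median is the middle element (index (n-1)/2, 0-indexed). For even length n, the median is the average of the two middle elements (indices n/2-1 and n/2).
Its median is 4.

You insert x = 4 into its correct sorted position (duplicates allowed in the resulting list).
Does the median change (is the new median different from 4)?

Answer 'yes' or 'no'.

Answer: no

Derivation:
Old median = 4
Insert x = 4
New median = 4
Changed? no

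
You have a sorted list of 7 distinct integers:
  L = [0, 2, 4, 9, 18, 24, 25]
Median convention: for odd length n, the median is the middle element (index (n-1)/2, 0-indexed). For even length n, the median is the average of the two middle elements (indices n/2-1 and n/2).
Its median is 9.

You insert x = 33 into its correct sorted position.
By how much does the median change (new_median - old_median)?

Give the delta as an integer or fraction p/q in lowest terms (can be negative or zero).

Answer: 9/2

Derivation:
Old median = 9
After inserting x = 33: new sorted = [0, 2, 4, 9, 18, 24, 25, 33]
New median = 27/2
Delta = 27/2 - 9 = 9/2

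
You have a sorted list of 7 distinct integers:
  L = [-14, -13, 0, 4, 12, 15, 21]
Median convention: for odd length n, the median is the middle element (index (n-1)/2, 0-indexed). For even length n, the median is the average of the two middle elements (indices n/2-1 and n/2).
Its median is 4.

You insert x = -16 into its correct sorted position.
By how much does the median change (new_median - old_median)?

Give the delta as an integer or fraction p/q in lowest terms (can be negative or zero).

Answer: -2

Derivation:
Old median = 4
After inserting x = -16: new sorted = [-16, -14, -13, 0, 4, 12, 15, 21]
New median = 2
Delta = 2 - 4 = -2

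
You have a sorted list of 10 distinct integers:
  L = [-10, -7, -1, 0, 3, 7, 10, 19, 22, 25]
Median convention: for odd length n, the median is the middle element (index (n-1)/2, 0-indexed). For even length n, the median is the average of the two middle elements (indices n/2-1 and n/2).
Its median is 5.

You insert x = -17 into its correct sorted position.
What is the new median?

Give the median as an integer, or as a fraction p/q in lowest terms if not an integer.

Old list (sorted, length 10): [-10, -7, -1, 0, 3, 7, 10, 19, 22, 25]
Old median = 5
Insert x = -17
Old length even (10). Middle pair: indices 4,5 = 3,7.
New length odd (11). New median = single middle element.
x = -17: 0 elements are < x, 10 elements are > x.
New sorted list: [-17, -10, -7, -1, 0, 3, 7, 10, 19, 22, 25]
New median = 3

Answer: 3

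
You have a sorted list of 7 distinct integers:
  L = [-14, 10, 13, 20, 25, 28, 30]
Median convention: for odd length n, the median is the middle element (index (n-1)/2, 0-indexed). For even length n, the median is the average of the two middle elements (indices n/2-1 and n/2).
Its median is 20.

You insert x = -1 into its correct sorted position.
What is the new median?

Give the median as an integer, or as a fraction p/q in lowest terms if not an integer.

Old list (sorted, length 7): [-14, 10, 13, 20, 25, 28, 30]
Old median = 20
Insert x = -1
Old length odd (7). Middle was index 3 = 20.
New length even (8). New median = avg of two middle elements.
x = -1: 1 elements are < x, 6 elements are > x.
New sorted list: [-14, -1, 10, 13, 20, 25, 28, 30]
New median = 33/2

Answer: 33/2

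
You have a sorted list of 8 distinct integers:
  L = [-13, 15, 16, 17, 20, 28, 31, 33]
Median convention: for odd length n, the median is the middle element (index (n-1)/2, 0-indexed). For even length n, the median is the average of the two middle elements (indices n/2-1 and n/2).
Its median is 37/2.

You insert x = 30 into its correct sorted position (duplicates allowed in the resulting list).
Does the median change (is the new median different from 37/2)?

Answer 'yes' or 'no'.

Old median = 37/2
Insert x = 30
New median = 20
Changed? yes

Answer: yes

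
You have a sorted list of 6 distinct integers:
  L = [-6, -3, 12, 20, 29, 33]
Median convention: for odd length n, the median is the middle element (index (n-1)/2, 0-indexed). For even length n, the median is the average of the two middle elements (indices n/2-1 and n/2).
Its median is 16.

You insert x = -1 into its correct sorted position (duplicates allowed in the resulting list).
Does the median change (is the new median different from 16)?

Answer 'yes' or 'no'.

Answer: yes

Derivation:
Old median = 16
Insert x = -1
New median = 12
Changed? yes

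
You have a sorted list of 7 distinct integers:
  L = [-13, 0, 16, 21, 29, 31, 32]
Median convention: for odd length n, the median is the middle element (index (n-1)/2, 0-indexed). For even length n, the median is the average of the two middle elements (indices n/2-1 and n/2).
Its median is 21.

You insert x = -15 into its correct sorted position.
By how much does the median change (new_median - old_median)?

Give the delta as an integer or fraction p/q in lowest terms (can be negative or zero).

Answer: -5/2

Derivation:
Old median = 21
After inserting x = -15: new sorted = [-15, -13, 0, 16, 21, 29, 31, 32]
New median = 37/2
Delta = 37/2 - 21 = -5/2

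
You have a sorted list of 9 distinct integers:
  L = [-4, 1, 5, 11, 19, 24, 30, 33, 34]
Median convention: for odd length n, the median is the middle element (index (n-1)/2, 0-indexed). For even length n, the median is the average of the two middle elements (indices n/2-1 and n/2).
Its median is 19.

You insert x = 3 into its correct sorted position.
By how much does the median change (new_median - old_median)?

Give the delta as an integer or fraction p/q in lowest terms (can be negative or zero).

Answer: -4

Derivation:
Old median = 19
After inserting x = 3: new sorted = [-4, 1, 3, 5, 11, 19, 24, 30, 33, 34]
New median = 15
Delta = 15 - 19 = -4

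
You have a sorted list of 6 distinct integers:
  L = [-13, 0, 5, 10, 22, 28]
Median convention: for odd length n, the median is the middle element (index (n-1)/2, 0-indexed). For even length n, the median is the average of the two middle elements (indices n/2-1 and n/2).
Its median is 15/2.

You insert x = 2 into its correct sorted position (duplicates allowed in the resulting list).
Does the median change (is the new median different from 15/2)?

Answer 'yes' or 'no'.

Answer: yes

Derivation:
Old median = 15/2
Insert x = 2
New median = 5
Changed? yes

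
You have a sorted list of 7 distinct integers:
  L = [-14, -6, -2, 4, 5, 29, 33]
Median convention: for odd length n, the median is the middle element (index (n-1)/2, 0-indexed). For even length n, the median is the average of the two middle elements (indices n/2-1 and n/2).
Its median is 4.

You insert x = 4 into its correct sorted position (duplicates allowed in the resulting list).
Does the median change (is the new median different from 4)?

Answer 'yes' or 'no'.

Old median = 4
Insert x = 4
New median = 4
Changed? no

Answer: no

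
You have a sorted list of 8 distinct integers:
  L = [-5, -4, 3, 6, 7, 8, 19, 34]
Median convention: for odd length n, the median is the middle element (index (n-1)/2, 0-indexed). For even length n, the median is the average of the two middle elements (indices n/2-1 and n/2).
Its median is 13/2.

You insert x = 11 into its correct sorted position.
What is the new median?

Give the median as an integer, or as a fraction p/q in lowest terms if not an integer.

Old list (sorted, length 8): [-5, -4, 3, 6, 7, 8, 19, 34]
Old median = 13/2
Insert x = 11
Old length even (8). Middle pair: indices 3,4 = 6,7.
New length odd (9). New median = single middle element.
x = 11: 6 elements are < x, 2 elements are > x.
New sorted list: [-5, -4, 3, 6, 7, 8, 11, 19, 34]
New median = 7

Answer: 7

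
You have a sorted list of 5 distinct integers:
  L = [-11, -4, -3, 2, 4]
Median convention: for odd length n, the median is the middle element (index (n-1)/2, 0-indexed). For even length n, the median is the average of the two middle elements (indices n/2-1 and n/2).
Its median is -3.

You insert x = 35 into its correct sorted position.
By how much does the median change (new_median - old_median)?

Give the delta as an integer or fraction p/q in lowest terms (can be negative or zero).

Old median = -3
After inserting x = 35: new sorted = [-11, -4, -3, 2, 4, 35]
New median = -1/2
Delta = -1/2 - -3 = 5/2

Answer: 5/2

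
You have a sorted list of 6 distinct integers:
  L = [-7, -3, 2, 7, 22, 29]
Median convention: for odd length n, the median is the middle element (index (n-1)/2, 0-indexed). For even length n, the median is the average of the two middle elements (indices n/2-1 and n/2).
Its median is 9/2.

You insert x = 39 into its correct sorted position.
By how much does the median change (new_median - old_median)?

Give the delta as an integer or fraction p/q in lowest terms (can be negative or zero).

Old median = 9/2
After inserting x = 39: new sorted = [-7, -3, 2, 7, 22, 29, 39]
New median = 7
Delta = 7 - 9/2 = 5/2

Answer: 5/2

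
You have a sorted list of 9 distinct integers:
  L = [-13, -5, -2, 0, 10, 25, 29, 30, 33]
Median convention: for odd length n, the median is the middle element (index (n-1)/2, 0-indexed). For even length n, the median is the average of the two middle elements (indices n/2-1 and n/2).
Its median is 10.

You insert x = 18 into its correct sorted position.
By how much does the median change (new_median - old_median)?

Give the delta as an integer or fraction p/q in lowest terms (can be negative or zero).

Old median = 10
After inserting x = 18: new sorted = [-13, -5, -2, 0, 10, 18, 25, 29, 30, 33]
New median = 14
Delta = 14 - 10 = 4

Answer: 4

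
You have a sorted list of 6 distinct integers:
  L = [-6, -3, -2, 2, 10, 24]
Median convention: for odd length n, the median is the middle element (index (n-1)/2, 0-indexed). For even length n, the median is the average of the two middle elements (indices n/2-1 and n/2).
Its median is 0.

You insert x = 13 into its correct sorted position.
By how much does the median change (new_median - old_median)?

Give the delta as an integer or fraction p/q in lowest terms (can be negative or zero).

Old median = 0
After inserting x = 13: new sorted = [-6, -3, -2, 2, 10, 13, 24]
New median = 2
Delta = 2 - 0 = 2

Answer: 2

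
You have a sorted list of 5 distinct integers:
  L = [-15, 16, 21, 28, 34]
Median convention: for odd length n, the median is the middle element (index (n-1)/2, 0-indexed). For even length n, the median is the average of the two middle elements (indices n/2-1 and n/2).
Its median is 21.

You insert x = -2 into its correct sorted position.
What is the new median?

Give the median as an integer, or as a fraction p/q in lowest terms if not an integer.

Old list (sorted, length 5): [-15, 16, 21, 28, 34]
Old median = 21
Insert x = -2
Old length odd (5). Middle was index 2 = 21.
New length even (6). New median = avg of two middle elements.
x = -2: 1 elements are < x, 4 elements are > x.
New sorted list: [-15, -2, 16, 21, 28, 34]
New median = 37/2

Answer: 37/2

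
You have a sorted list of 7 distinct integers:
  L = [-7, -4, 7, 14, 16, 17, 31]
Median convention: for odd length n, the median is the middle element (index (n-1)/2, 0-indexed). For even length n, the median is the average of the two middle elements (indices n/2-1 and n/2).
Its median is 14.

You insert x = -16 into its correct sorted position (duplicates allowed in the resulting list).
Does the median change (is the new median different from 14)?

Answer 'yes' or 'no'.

Answer: yes

Derivation:
Old median = 14
Insert x = -16
New median = 21/2
Changed? yes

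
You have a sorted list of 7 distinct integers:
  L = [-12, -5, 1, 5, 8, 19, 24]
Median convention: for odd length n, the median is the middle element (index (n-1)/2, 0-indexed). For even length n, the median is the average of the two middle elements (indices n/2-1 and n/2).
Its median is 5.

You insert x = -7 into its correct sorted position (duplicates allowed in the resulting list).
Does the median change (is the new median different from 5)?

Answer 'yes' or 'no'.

Old median = 5
Insert x = -7
New median = 3
Changed? yes

Answer: yes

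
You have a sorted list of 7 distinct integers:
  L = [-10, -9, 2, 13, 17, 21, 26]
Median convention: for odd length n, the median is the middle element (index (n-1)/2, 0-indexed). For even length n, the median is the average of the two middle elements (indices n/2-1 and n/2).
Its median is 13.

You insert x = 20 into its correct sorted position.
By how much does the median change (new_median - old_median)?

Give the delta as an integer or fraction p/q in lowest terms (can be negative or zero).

Answer: 2

Derivation:
Old median = 13
After inserting x = 20: new sorted = [-10, -9, 2, 13, 17, 20, 21, 26]
New median = 15
Delta = 15 - 13 = 2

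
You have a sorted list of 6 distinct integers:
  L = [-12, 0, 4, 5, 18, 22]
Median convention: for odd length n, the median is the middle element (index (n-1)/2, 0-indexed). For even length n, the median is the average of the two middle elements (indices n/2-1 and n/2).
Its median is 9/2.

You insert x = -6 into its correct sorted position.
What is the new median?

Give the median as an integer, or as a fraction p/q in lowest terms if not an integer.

Old list (sorted, length 6): [-12, 0, 4, 5, 18, 22]
Old median = 9/2
Insert x = -6
Old length even (6). Middle pair: indices 2,3 = 4,5.
New length odd (7). New median = single middle element.
x = -6: 1 elements are < x, 5 elements are > x.
New sorted list: [-12, -6, 0, 4, 5, 18, 22]
New median = 4

Answer: 4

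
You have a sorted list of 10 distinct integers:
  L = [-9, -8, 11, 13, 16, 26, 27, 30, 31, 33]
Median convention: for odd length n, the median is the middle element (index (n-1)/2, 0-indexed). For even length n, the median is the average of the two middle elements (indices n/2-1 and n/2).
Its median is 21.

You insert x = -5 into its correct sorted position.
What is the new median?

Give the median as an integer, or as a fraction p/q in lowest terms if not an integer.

Answer: 16

Derivation:
Old list (sorted, length 10): [-9, -8, 11, 13, 16, 26, 27, 30, 31, 33]
Old median = 21
Insert x = -5
Old length even (10). Middle pair: indices 4,5 = 16,26.
New length odd (11). New median = single middle element.
x = -5: 2 elements are < x, 8 elements are > x.
New sorted list: [-9, -8, -5, 11, 13, 16, 26, 27, 30, 31, 33]
New median = 16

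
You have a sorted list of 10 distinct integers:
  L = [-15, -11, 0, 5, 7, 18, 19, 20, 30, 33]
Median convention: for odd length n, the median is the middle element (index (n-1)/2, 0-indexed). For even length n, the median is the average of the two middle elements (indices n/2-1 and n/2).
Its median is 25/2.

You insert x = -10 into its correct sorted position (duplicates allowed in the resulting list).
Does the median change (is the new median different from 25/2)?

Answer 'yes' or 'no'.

Old median = 25/2
Insert x = -10
New median = 7
Changed? yes

Answer: yes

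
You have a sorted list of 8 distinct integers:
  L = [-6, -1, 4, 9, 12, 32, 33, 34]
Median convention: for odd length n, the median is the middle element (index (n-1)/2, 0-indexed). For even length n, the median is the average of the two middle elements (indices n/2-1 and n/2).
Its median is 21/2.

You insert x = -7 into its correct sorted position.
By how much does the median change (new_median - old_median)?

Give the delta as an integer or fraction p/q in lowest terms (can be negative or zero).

Old median = 21/2
After inserting x = -7: new sorted = [-7, -6, -1, 4, 9, 12, 32, 33, 34]
New median = 9
Delta = 9 - 21/2 = -3/2

Answer: -3/2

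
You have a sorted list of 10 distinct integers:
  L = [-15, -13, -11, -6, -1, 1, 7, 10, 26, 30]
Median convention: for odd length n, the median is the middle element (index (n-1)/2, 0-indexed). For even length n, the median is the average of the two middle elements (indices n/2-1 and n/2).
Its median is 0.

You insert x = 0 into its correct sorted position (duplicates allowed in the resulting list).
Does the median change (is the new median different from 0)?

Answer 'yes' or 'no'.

Answer: no

Derivation:
Old median = 0
Insert x = 0
New median = 0
Changed? no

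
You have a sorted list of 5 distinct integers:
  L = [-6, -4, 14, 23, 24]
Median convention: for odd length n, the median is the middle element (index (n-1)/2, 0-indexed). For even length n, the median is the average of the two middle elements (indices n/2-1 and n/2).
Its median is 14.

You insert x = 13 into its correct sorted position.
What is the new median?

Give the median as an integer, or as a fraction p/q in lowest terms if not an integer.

Old list (sorted, length 5): [-6, -4, 14, 23, 24]
Old median = 14
Insert x = 13
Old length odd (5). Middle was index 2 = 14.
New length even (6). New median = avg of two middle elements.
x = 13: 2 elements are < x, 3 elements are > x.
New sorted list: [-6, -4, 13, 14, 23, 24]
New median = 27/2

Answer: 27/2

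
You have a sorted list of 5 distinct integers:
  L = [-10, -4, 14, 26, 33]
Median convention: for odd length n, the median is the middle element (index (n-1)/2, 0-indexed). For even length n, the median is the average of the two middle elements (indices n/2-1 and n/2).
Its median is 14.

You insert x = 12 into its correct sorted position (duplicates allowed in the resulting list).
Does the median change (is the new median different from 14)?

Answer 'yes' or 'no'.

Old median = 14
Insert x = 12
New median = 13
Changed? yes

Answer: yes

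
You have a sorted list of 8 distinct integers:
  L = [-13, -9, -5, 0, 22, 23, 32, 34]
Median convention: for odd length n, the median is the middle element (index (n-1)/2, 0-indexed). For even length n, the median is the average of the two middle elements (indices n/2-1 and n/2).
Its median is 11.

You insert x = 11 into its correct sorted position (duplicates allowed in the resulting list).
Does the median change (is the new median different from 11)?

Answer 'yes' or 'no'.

Answer: no

Derivation:
Old median = 11
Insert x = 11
New median = 11
Changed? no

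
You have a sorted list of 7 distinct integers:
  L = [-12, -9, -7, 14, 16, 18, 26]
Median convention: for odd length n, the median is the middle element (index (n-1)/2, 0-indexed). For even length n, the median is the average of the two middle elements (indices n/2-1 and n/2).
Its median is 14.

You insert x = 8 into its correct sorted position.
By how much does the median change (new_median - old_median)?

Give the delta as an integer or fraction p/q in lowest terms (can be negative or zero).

Answer: -3

Derivation:
Old median = 14
After inserting x = 8: new sorted = [-12, -9, -7, 8, 14, 16, 18, 26]
New median = 11
Delta = 11 - 14 = -3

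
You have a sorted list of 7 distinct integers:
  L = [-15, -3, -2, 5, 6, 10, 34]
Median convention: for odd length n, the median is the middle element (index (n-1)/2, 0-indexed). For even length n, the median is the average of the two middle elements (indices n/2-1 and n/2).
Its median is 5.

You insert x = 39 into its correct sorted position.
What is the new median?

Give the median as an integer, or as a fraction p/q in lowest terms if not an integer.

Answer: 11/2

Derivation:
Old list (sorted, length 7): [-15, -3, -2, 5, 6, 10, 34]
Old median = 5
Insert x = 39
Old length odd (7). Middle was index 3 = 5.
New length even (8). New median = avg of two middle elements.
x = 39: 7 elements are < x, 0 elements are > x.
New sorted list: [-15, -3, -2, 5, 6, 10, 34, 39]
New median = 11/2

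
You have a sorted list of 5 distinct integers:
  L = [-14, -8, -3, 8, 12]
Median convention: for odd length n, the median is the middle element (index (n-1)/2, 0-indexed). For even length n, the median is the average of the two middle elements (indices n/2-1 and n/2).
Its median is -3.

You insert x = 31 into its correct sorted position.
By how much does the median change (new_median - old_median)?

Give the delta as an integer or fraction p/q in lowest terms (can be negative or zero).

Answer: 11/2

Derivation:
Old median = -3
After inserting x = 31: new sorted = [-14, -8, -3, 8, 12, 31]
New median = 5/2
Delta = 5/2 - -3 = 11/2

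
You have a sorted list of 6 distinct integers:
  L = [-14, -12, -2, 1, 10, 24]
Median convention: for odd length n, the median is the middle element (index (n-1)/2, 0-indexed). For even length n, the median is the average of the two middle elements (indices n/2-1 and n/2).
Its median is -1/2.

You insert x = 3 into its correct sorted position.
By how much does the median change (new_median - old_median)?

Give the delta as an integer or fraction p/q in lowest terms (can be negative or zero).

Answer: 3/2

Derivation:
Old median = -1/2
After inserting x = 3: new sorted = [-14, -12, -2, 1, 3, 10, 24]
New median = 1
Delta = 1 - -1/2 = 3/2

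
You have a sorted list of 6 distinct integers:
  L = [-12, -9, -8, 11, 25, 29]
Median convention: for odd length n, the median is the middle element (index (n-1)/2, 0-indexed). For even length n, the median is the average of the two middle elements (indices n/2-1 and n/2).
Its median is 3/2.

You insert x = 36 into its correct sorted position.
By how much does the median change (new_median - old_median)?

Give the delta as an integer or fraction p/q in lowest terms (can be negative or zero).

Old median = 3/2
After inserting x = 36: new sorted = [-12, -9, -8, 11, 25, 29, 36]
New median = 11
Delta = 11 - 3/2 = 19/2

Answer: 19/2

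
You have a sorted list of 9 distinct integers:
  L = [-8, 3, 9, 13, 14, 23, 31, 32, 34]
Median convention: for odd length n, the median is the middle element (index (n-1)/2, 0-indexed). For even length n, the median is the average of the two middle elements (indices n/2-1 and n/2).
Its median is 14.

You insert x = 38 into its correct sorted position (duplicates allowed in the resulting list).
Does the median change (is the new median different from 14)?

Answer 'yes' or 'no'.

Answer: yes

Derivation:
Old median = 14
Insert x = 38
New median = 37/2
Changed? yes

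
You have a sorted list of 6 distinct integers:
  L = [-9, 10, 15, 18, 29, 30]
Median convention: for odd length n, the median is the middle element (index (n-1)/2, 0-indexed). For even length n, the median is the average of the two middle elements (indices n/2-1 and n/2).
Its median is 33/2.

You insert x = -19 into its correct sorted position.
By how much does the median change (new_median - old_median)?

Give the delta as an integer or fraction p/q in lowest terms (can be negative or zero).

Old median = 33/2
After inserting x = -19: new sorted = [-19, -9, 10, 15, 18, 29, 30]
New median = 15
Delta = 15 - 33/2 = -3/2

Answer: -3/2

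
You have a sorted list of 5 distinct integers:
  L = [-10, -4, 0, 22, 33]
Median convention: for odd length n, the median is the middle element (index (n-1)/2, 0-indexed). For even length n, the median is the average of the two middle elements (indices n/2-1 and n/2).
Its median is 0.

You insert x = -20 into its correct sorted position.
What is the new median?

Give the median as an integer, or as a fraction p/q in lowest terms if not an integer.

Answer: -2

Derivation:
Old list (sorted, length 5): [-10, -4, 0, 22, 33]
Old median = 0
Insert x = -20
Old length odd (5). Middle was index 2 = 0.
New length even (6). New median = avg of two middle elements.
x = -20: 0 elements are < x, 5 elements are > x.
New sorted list: [-20, -10, -4, 0, 22, 33]
New median = -2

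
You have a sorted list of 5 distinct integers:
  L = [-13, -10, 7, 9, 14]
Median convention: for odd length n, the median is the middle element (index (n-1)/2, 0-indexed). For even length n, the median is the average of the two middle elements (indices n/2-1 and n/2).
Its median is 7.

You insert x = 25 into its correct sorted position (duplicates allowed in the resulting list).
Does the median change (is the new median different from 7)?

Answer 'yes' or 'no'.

Old median = 7
Insert x = 25
New median = 8
Changed? yes

Answer: yes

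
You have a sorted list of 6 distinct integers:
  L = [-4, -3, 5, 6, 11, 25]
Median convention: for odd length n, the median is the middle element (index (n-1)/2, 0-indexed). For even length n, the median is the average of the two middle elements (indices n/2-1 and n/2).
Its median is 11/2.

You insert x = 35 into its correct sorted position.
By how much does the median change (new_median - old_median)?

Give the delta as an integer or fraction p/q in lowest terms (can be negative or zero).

Old median = 11/2
After inserting x = 35: new sorted = [-4, -3, 5, 6, 11, 25, 35]
New median = 6
Delta = 6 - 11/2 = 1/2

Answer: 1/2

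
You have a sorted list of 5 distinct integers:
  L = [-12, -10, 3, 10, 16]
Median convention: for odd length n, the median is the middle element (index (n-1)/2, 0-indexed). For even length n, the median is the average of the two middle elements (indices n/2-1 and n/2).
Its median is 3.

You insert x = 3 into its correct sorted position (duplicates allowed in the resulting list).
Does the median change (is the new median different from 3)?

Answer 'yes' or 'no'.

Answer: no

Derivation:
Old median = 3
Insert x = 3
New median = 3
Changed? no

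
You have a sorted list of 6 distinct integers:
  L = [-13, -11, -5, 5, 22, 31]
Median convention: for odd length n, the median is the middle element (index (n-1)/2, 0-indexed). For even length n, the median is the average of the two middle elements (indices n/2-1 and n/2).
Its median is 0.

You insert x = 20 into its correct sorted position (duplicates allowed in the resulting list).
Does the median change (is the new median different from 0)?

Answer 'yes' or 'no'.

Answer: yes

Derivation:
Old median = 0
Insert x = 20
New median = 5
Changed? yes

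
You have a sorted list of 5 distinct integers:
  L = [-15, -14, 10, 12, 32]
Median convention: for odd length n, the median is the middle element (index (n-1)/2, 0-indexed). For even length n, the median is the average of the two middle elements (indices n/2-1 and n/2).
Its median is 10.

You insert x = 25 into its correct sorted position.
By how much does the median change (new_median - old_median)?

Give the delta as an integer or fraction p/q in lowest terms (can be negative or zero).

Old median = 10
After inserting x = 25: new sorted = [-15, -14, 10, 12, 25, 32]
New median = 11
Delta = 11 - 10 = 1

Answer: 1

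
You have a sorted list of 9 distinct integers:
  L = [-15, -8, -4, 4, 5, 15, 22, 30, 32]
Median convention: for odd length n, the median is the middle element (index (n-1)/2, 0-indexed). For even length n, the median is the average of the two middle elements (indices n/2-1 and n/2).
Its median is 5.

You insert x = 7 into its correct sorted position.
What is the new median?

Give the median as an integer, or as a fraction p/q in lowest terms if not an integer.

Answer: 6

Derivation:
Old list (sorted, length 9): [-15, -8, -4, 4, 5, 15, 22, 30, 32]
Old median = 5
Insert x = 7
Old length odd (9). Middle was index 4 = 5.
New length even (10). New median = avg of two middle elements.
x = 7: 5 elements are < x, 4 elements are > x.
New sorted list: [-15, -8, -4, 4, 5, 7, 15, 22, 30, 32]
New median = 6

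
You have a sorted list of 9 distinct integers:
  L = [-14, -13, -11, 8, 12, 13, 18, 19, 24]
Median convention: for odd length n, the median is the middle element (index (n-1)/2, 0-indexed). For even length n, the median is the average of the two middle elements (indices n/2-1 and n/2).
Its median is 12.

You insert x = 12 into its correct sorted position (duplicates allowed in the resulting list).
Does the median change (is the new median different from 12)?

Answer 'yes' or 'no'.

Answer: no

Derivation:
Old median = 12
Insert x = 12
New median = 12
Changed? no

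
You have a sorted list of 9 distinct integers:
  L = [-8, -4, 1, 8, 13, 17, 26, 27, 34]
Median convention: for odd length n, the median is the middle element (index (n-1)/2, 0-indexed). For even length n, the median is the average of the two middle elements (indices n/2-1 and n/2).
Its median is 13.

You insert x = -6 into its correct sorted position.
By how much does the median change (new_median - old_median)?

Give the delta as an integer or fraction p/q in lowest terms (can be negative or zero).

Answer: -5/2

Derivation:
Old median = 13
After inserting x = -6: new sorted = [-8, -6, -4, 1, 8, 13, 17, 26, 27, 34]
New median = 21/2
Delta = 21/2 - 13 = -5/2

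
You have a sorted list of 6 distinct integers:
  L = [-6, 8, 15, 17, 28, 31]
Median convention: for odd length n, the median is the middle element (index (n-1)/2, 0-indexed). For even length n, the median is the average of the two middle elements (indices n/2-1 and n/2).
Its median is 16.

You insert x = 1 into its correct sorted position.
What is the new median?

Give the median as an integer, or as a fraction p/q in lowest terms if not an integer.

Answer: 15

Derivation:
Old list (sorted, length 6): [-6, 8, 15, 17, 28, 31]
Old median = 16
Insert x = 1
Old length even (6). Middle pair: indices 2,3 = 15,17.
New length odd (7). New median = single middle element.
x = 1: 1 elements are < x, 5 elements are > x.
New sorted list: [-6, 1, 8, 15, 17, 28, 31]
New median = 15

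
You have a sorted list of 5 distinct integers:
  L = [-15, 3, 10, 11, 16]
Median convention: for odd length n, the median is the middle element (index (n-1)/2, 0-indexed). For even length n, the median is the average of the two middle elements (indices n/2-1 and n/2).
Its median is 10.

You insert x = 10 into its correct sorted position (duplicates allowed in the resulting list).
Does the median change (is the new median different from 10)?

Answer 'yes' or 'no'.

Answer: no

Derivation:
Old median = 10
Insert x = 10
New median = 10
Changed? no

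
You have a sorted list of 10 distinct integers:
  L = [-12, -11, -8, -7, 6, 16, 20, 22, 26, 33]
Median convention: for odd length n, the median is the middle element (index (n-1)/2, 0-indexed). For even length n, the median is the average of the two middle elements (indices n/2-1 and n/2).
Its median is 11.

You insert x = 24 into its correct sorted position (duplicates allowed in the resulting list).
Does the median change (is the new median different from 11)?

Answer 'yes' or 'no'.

Answer: yes

Derivation:
Old median = 11
Insert x = 24
New median = 16
Changed? yes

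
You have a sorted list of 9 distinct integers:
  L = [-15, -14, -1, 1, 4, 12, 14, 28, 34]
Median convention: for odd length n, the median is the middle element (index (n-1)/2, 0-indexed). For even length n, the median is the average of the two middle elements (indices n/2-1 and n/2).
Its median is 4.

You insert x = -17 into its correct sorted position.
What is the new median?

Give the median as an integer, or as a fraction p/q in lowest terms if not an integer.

Answer: 5/2

Derivation:
Old list (sorted, length 9): [-15, -14, -1, 1, 4, 12, 14, 28, 34]
Old median = 4
Insert x = -17
Old length odd (9). Middle was index 4 = 4.
New length even (10). New median = avg of two middle elements.
x = -17: 0 elements are < x, 9 elements are > x.
New sorted list: [-17, -15, -14, -1, 1, 4, 12, 14, 28, 34]
New median = 5/2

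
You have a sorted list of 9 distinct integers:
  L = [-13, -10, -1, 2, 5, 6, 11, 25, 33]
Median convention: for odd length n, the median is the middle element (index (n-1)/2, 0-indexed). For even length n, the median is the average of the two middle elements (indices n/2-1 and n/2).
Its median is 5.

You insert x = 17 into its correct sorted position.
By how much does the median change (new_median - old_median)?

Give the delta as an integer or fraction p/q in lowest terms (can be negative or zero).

Old median = 5
After inserting x = 17: new sorted = [-13, -10, -1, 2, 5, 6, 11, 17, 25, 33]
New median = 11/2
Delta = 11/2 - 5 = 1/2

Answer: 1/2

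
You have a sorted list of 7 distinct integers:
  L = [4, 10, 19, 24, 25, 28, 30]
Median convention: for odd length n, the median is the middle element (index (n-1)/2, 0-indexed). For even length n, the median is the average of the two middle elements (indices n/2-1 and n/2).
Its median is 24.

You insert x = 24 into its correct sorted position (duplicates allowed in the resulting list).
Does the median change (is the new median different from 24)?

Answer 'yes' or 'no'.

Answer: no

Derivation:
Old median = 24
Insert x = 24
New median = 24
Changed? no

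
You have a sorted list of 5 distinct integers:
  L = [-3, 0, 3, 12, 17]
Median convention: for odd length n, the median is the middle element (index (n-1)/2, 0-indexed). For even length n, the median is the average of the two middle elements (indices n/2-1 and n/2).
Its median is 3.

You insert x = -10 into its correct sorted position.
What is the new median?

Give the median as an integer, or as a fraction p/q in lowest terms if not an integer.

Old list (sorted, length 5): [-3, 0, 3, 12, 17]
Old median = 3
Insert x = -10
Old length odd (5). Middle was index 2 = 3.
New length even (6). New median = avg of two middle elements.
x = -10: 0 elements are < x, 5 elements are > x.
New sorted list: [-10, -3, 0, 3, 12, 17]
New median = 3/2

Answer: 3/2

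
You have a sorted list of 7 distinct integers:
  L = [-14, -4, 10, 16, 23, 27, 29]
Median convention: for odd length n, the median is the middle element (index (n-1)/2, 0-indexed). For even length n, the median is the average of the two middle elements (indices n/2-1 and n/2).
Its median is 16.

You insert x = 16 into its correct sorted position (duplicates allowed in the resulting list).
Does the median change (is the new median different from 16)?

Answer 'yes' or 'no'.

Answer: no

Derivation:
Old median = 16
Insert x = 16
New median = 16
Changed? no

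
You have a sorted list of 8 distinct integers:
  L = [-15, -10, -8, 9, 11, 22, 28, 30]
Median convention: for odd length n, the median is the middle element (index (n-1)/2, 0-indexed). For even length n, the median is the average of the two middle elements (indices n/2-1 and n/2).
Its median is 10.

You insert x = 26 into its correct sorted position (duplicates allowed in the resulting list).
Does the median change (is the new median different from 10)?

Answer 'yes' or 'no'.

Old median = 10
Insert x = 26
New median = 11
Changed? yes

Answer: yes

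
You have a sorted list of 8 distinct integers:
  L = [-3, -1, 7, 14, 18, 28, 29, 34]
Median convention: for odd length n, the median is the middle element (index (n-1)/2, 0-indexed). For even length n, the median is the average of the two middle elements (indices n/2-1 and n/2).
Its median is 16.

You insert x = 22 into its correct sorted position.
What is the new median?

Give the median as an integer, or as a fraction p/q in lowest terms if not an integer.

Old list (sorted, length 8): [-3, -1, 7, 14, 18, 28, 29, 34]
Old median = 16
Insert x = 22
Old length even (8). Middle pair: indices 3,4 = 14,18.
New length odd (9). New median = single middle element.
x = 22: 5 elements are < x, 3 elements are > x.
New sorted list: [-3, -1, 7, 14, 18, 22, 28, 29, 34]
New median = 18

Answer: 18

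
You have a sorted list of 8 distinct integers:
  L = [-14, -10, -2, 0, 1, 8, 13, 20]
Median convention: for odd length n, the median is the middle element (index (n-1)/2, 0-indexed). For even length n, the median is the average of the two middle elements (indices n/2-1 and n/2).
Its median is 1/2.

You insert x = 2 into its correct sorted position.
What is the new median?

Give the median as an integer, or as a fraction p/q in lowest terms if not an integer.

Answer: 1

Derivation:
Old list (sorted, length 8): [-14, -10, -2, 0, 1, 8, 13, 20]
Old median = 1/2
Insert x = 2
Old length even (8). Middle pair: indices 3,4 = 0,1.
New length odd (9). New median = single middle element.
x = 2: 5 elements are < x, 3 elements are > x.
New sorted list: [-14, -10, -2, 0, 1, 2, 8, 13, 20]
New median = 1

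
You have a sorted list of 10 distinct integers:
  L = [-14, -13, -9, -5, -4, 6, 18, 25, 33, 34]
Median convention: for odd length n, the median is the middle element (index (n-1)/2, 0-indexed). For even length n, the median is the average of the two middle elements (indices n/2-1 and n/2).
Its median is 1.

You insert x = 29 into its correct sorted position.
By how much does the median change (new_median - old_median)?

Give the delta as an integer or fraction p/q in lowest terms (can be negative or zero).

Old median = 1
After inserting x = 29: new sorted = [-14, -13, -9, -5, -4, 6, 18, 25, 29, 33, 34]
New median = 6
Delta = 6 - 1 = 5

Answer: 5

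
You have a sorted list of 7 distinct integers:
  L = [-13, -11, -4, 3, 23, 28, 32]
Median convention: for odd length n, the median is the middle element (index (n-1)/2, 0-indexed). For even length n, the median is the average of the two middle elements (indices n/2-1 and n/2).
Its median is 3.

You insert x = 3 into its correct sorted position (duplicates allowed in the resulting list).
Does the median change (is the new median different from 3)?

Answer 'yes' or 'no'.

Old median = 3
Insert x = 3
New median = 3
Changed? no

Answer: no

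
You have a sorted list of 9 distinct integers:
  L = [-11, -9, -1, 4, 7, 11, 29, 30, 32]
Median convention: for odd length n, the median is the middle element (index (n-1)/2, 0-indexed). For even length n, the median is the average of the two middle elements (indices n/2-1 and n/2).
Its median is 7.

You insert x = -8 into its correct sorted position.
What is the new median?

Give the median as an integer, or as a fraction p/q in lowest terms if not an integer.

Old list (sorted, length 9): [-11, -9, -1, 4, 7, 11, 29, 30, 32]
Old median = 7
Insert x = -8
Old length odd (9). Middle was index 4 = 7.
New length even (10). New median = avg of two middle elements.
x = -8: 2 elements are < x, 7 elements are > x.
New sorted list: [-11, -9, -8, -1, 4, 7, 11, 29, 30, 32]
New median = 11/2

Answer: 11/2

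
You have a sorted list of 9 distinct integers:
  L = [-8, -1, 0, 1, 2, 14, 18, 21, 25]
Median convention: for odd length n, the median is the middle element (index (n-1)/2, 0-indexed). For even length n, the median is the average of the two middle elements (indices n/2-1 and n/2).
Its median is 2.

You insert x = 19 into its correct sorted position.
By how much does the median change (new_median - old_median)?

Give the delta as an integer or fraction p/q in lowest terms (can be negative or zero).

Answer: 6

Derivation:
Old median = 2
After inserting x = 19: new sorted = [-8, -1, 0, 1, 2, 14, 18, 19, 21, 25]
New median = 8
Delta = 8 - 2 = 6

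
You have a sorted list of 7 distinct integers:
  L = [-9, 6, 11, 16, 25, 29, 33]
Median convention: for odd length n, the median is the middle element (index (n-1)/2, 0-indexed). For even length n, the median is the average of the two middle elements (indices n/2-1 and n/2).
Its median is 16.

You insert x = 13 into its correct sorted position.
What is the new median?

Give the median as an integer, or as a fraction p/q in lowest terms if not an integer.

Answer: 29/2

Derivation:
Old list (sorted, length 7): [-9, 6, 11, 16, 25, 29, 33]
Old median = 16
Insert x = 13
Old length odd (7). Middle was index 3 = 16.
New length even (8). New median = avg of two middle elements.
x = 13: 3 elements are < x, 4 elements are > x.
New sorted list: [-9, 6, 11, 13, 16, 25, 29, 33]
New median = 29/2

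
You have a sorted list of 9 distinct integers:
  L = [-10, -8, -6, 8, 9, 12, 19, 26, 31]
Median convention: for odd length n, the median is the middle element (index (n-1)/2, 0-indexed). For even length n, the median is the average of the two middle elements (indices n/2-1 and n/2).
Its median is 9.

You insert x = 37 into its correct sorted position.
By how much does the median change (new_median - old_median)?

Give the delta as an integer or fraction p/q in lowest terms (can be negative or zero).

Answer: 3/2

Derivation:
Old median = 9
After inserting x = 37: new sorted = [-10, -8, -6, 8, 9, 12, 19, 26, 31, 37]
New median = 21/2
Delta = 21/2 - 9 = 3/2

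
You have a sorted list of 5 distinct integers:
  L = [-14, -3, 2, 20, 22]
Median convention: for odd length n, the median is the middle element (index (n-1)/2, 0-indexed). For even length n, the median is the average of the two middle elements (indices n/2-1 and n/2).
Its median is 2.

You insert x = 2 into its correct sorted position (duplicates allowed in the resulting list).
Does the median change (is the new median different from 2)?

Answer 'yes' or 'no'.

Answer: no

Derivation:
Old median = 2
Insert x = 2
New median = 2
Changed? no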